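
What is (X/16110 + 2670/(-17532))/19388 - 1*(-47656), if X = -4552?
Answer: 7248949922829311/152109911160 ≈ 47656.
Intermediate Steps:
(X/16110 + 2670/(-17532))/19388 - 1*(-47656) = (-4552/16110 + 2670/(-17532))/19388 - 1*(-47656) = (-4552*1/16110 + 2670*(-1/17532))*(1/19388) + 47656 = (-2276/8055 - 445/2922)*(1/19388) + 47656 = -3411649/7845570*1/19388 + 47656 = -3411649/152109911160 + 47656 = 7248949922829311/152109911160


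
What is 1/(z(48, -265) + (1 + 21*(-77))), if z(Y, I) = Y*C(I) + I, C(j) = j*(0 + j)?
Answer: 1/3368919 ≈ 2.9683e-7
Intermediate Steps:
C(j) = j**2 (C(j) = j*j = j**2)
z(Y, I) = I + Y*I**2 (z(Y, I) = Y*I**2 + I = I + Y*I**2)
1/(z(48, -265) + (1 + 21*(-77))) = 1/(-265*(1 - 265*48) + (1 + 21*(-77))) = 1/(-265*(1 - 12720) + (1 - 1617)) = 1/(-265*(-12719) - 1616) = 1/(3370535 - 1616) = 1/3368919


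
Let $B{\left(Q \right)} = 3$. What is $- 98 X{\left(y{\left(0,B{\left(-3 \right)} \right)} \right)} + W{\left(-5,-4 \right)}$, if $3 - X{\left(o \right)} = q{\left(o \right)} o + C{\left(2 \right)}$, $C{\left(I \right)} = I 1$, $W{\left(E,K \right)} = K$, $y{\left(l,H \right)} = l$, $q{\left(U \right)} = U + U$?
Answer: $-102$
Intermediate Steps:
$q{\left(U \right)} = 2 U$
$C{\left(I \right)} = I$
$X{\left(o \right)} = 1 - 2 o^{2}$ ($X{\left(o \right)} = 3 - \left(2 o o + 2\right) = 3 - \left(2 o^{2} + 2\right) = 3 - \left(2 + 2 o^{2}\right) = 1 - 2 o^{2}$)
$- 98 X{\left(y{\left(0,B{\left(-3 \right)} \right)} \right)} + W{\left(-5,-4 \right)} = - 98 \left(1 - 2 \cdot 0^{2}\right) - 4 = - 98 \left(1 - 0\right) - 4 = - 98 \left(1 + 0\right) - 4 = \left(-98\right) 1 - 4 = -98 - 4 = -102$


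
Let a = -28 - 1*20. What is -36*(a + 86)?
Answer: -1368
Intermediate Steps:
a = -48 (a = -28 - 20 = -48)
-36*(a + 86) = -36*(-48 + 86) = -36*38 = -1368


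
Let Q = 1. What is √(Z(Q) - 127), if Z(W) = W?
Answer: 3*I*√14 ≈ 11.225*I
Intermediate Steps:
√(Z(Q) - 127) = √(1 - 127) = √(-126) = 3*I*√14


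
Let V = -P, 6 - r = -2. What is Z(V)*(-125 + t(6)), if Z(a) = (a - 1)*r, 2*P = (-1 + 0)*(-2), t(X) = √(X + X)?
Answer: 2000 - 32*√3 ≈ 1944.6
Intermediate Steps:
r = 8 (r = 6 - 1*(-2) = 6 + 2 = 8)
t(X) = √2*√X (t(X) = √(2*X) = √2*√X)
P = 1 (P = ((-1 + 0)*(-2))/2 = (-1*(-2))/2 = (½)*2 = 1)
V = -1 (V = -1*1 = -1)
Z(a) = -8 + 8*a (Z(a) = (a - 1)*8 = (-1 + a)*8 = -8 + 8*a)
Z(V)*(-125 + t(6)) = (-8 + 8*(-1))*(-125 + √2*√6) = (-8 - 8)*(-125 + 2*√3) = -16*(-125 + 2*√3) = 2000 - 32*√3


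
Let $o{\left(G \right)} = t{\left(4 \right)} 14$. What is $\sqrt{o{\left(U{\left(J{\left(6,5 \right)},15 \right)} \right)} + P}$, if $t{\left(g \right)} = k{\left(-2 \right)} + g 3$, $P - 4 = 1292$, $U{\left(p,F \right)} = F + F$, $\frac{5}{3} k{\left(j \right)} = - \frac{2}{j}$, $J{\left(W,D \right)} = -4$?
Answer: $\frac{3 \sqrt{4090}}{5} \approx 38.372$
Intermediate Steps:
$k{\left(j \right)} = - \frac{6}{5 j}$ ($k{\left(j \right)} = \frac{3 \left(- \frac{2}{j}\right)}{5} = - \frac{6}{5 j}$)
$U{\left(p,F \right)} = 2 F$
$P = 1296$ ($P = 4 + 1292 = 1296$)
$t{\left(g \right)} = \frac{3}{5} + 3 g$ ($t{\left(g \right)} = - \frac{6}{5 \left(-2\right)} + g 3 = \left(- \frac{6}{5}\right) \left(- \frac{1}{2}\right) + 3 g = \frac{3}{5} + 3 g$)
$o{\left(G \right)} = \frac{882}{5}$ ($o{\left(G \right)} = \left(\frac{3}{5} + 3 \cdot 4\right) 14 = \left(\frac{3}{5} + 12\right) 14 = \frac{63}{5} \cdot 14 = \frac{882}{5}$)
$\sqrt{o{\left(U{\left(J{\left(6,5 \right)},15 \right)} \right)} + P} = \sqrt{\frac{882}{5} + 1296} = \sqrt{\frac{7362}{5}} = \frac{3 \sqrt{4090}}{5}$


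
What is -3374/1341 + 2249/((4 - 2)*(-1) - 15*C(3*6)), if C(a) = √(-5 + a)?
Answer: -3823636/3917061 - 33735*√13/2921 ≈ -42.617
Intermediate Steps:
-3374/1341 + 2249/((4 - 2)*(-1) - 15*C(3*6)) = -3374/1341 + 2249/((4 - 2)*(-1) - 15*√(-5 + 3*6)) = -3374*1/1341 + 2249/(2*(-1) - 15*√(-5 + 18)) = -3374/1341 + 2249/(-2 - 15*√13)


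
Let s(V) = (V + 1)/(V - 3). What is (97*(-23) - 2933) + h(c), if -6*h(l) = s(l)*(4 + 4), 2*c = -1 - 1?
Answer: -5164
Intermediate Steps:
s(V) = (1 + V)/(-3 + V)
c = -1 (c = (-1 - 1)/2 = (½)*(-2) = -1)
h(l) = -4*(1 + l)/(3*(-3 + l)) (h(l) = -(1 + l)/(-3 + l)*(4 + 4)/6 = -(1 + l)/(-3 + l)*8/6 = -4*(1 + l)/(3*(-3 + l)))
(97*(-23) - 2933) + h(c) = (97*(-23) - 2933) + 4*(-1 - 1*(-1))/(3*(-3 - 1)) = (-2231 - 2933) + (4/3)*(-1 + 1)/(-4) = -5164 + (4/3)*(-¼)*0 = -5164 + 0 = -5164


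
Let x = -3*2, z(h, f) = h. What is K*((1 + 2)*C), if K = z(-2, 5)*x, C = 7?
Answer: 252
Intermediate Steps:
x = -6
K = 12 (K = -2*(-6) = 12)
K*((1 + 2)*C) = 12*((1 + 2)*7) = 12*(3*7) = 12*21 = 252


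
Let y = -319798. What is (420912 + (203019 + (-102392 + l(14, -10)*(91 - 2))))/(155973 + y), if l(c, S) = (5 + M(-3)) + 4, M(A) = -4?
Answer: -521984/163825 ≈ -3.1862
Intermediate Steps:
l(c, S) = 5 (l(c, S) = (5 - 4) + 4 = 1 + 4 = 5)
(420912 + (203019 + (-102392 + l(14, -10)*(91 - 2))))/(155973 + y) = (420912 + (203019 + (-102392 + 5*(91 - 2))))/(155973 - 319798) = (420912 + (203019 + (-102392 + 5*89)))/(-163825) = (420912 + (203019 + (-102392 + 445)))*(-1/163825) = (420912 + (203019 - 101947))*(-1/163825) = (420912 + 101072)*(-1/163825) = 521984*(-1/163825) = -521984/163825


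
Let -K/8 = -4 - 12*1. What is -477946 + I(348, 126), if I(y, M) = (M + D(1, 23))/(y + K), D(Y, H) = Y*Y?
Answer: -227502169/476 ≈ -4.7795e+5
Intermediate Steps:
D(Y, H) = Y²
K = 128 (K = -8*(-4 - 12*1) = -8*(-4 - 12) = -8*(-16) = 128)
I(y, M) = (1 + M)/(128 + y) (I(y, M) = (M + 1²)/(y + 128) = (M + 1)/(128 + y) = (1 + M)/(128 + y))
-477946 + I(348, 126) = -477946 + (1 + 126)/(128 + 348) = -477946 + 127/476 = -227502169/476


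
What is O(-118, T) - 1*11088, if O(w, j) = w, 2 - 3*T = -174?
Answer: -11206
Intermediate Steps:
T = 176/3 (T = 2/3 - 1/3*(-174) = 2/3 + 58 = 176/3 ≈ 58.667)
O(-118, T) - 1*11088 = -118 - 1*11088 = -118 - 11088 = -11206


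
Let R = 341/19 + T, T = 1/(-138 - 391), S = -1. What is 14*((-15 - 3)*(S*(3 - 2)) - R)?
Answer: 7672/10051 ≈ 0.76331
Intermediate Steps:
T = -1/529 (T = 1/(-529) = -1/529 ≈ -0.0018904)
R = 180370/10051 (R = 341/19 - 1/529 = 180370/10051 ≈ 17.945)
14*((-15 - 3)*(S*(3 - 2)) - R) = 14*((-15 - 3)*(-(3 - 2)) - 1*180370/10051) = 14*(-(-18) - 180370/10051) = 14*(-18*(-1) - 180370/10051) = 14*(18 - 180370/10051) = 14*(548/10051) = 7672/10051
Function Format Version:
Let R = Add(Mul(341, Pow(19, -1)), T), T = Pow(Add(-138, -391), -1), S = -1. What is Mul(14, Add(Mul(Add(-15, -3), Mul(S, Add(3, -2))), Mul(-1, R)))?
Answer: Rational(7672, 10051) ≈ 0.76331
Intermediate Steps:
T = Rational(-1, 529) (T = Pow(-529, -1) = Rational(-1, 529) ≈ -0.0018904)
R = Rational(180370, 10051) (R = Add(Mul(341, Pow(19, -1)), Rational(-1, 529)) = Add(Mul(341, Rational(1, 19)), Rational(-1, 529)) = Add(Rational(341, 19), Rational(-1, 529)) = Rational(180370, 10051) ≈ 17.945)
Mul(14, Add(Mul(Add(-15, -3), Mul(S, Add(3, -2))), Mul(-1, R))) = Mul(14, Add(Mul(Add(-15, -3), Mul(-1, Add(3, -2))), Mul(-1, Rational(180370, 10051)))) = Mul(14, Add(Mul(-18, Mul(-1, 1)), Rational(-180370, 10051))) = Mul(14, Add(Mul(-18, -1), Rational(-180370, 10051))) = Mul(14, Add(18, Rational(-180370, 10051))) = Mul(14, Rational(548, 10051)) = Rational(7672, 10051)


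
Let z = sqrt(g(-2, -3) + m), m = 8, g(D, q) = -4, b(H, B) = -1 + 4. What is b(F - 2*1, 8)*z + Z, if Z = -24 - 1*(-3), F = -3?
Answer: -15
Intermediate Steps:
b(H, B) = 3
Z = -21 (Z = -24 + 3 = -21)
z = 2 (z = sqrt(-4 + 8) = sqrt(4) = 2)
b(F - 2*1, 8)*z + Z = 3*2 - 21 = 6 - 21 = -15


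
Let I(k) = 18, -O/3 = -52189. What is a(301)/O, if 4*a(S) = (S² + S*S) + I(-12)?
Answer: 45305/156567 ≈ 0.28936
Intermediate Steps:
O = 156567 (O = -3*(-52189) = 156567)
a(S) = 9/2 + S²/2 (a(S) = ((S² + S*S) + 18)/4 = ((S² + S²) + 18)/4 = (2*S² + 18)/4 = (18 + 2*S²)/4 = 9/2 + S²/2)
a(301)/O = (9/2 + (½)*301²)/156567 = (9/2 + (½)*90601)*(1/156567) = (9/2 + 90601/2)*(1/156567) = 45305*(1/156567) = 45305/156567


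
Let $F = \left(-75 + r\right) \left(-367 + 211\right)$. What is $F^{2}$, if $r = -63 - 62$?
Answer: $973440000$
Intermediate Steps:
$r = -125$ ($r = -63 - 62 = -125$)
$F = 31200$ ($F = \left(-75 - 125\right) \left(-367 + 211\right) = \left(-200\right) \left(-156\right) = 31200$)
$F^{2} = 31200^{2} = 973440000$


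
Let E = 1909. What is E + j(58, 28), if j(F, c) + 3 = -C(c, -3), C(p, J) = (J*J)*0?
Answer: 1906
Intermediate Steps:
C(p, J) = 0 (C(p, J) = J²*0 = 0)
j(F, c) = -3 (j(F, c) = -3 - 1*0 = -3 + 0 = -3)
E + j(58, 28) = 1909 - 3 = 1906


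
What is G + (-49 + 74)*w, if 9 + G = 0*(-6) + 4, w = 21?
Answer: 520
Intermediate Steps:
G = -5 (G = -9 + (0*(-6) + 4) = -9 + (0 + 4) = -9 + 4 = -5)
G + (-49 + 74)*w = -5 + (-49 + 74)*21 = -5 + 25*21 = -5 + 525 = 520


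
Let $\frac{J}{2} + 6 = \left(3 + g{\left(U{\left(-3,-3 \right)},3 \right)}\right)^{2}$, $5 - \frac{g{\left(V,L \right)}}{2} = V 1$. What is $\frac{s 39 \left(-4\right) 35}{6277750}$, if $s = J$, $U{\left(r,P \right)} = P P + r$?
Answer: $\frac{1092}{125555} \approx 0.0086974$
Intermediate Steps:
$U{\left(r,P \right)} = r + P^{2}$ ($U{\left(r,P \right)} = P^{2} + r = r + P^{2}$)
$g{\left(V,L \right)} = 10 - 2 V$ ($g{\left(V,L \right)} = 10 - 2 V 1 = 10 - 2 V$)
$J = -10$ ($J = -12 + 2 \left(3 + \left(10 - 2 \left(-3 + \left(-3\right)^{2}\right)\right)\right)^{2} = -12 + 2 \left(3 + \left(10 - 2 \left(-3 + 9\right)\right)\right)^{2} = -12 + 2 \left(3 + \left(10 - 12\right)\right)^{2} = -12 + 2 \left(3 - 2\right)^{2} = -12 + 2 \cdot 1^{2} = -12 + 2 \cdot 1 = -12 + 2 = -10$)
$s = -10$
$\frac{s 39 \left(-4\right) 35}{6277750} = \frac{\left(-10\right) 39 \left(-4\right) 35}{6277750} = - 10 \left(\left(-156\right) 35\right) \frac{1}{6277750} = \left(-10\right) \left(-5460\right) \frac{1}{6277750} = 54600 \cdot \frac{1}{6277750} = \frac{1092}{125555}$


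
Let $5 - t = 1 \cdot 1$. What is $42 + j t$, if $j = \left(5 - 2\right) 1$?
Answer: $54$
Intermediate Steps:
$j = 3$ ($j = 3 \cdot 1 = 3$)
$t = 4$ ($t = 5 - 1 \cdot 1 = 5 - 1 = 4$)
$42 + j t = 42 + 3 \cdot 4 = 42 + 12 = 54$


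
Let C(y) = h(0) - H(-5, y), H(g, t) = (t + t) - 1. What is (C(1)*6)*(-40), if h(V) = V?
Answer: 240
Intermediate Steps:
H(g, t) = -1 + 2*t (H(g, t) = 2*t - 1 = -1 + 2*t)
C(y) = 1 - 2*y (C(y) = 0 - (-1 + 2*y) = 0 + (1 - 2*y) = 1 - 2*y)
(C(1)*6)*(-40) = ((1 - 2*1)*6)*(-40) = ((1 - 2)*6)*(-40) = -1*6*(-40) = -6*(-40) = 240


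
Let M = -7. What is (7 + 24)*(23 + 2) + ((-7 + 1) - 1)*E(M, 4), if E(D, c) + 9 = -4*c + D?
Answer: 999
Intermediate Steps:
E(D, c) = -9 + D - 4*c (E(D, c) = -9 + (-4*c + D) = -9 + (D - 4*c) = -9 + D - 4*c)
(7 + 24)*(23 + 2) + ((-7 + 1) - 1)*E(M, 4) = (7 + 24)*(23 + 2) + ((-7 + 1) - 1)*(-9 - 7 - 4*4) = 31*25 + (-6 - 1)*(-9 - 7 - 16) = 775 - 7*(-32) = 775 + 224 = 999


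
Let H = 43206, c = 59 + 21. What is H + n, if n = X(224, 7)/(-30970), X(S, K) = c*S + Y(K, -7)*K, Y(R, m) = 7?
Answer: 1338071851/30970 ≈ 43205.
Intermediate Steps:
c = 80
X(S, K) = 7*K + 80*S (X(S, K) = 80*S + 7*K = 7*K + 80*S)
n = -17969/30970 (n = (7*7 + 80*224)/(-30970) = (49 + 17920)*(-1/30970) = 17969*(-1/30970) = -17969/30970 ≈ -0.58021)
H + n = 43206 - 17969/30970 = 1338071851/30970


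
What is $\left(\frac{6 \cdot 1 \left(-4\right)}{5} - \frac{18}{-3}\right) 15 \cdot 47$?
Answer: $846$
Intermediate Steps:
$\left(\frac{6 \cdot 1 \left(-4\right)}{5} - \frac{18}{-3}\right) 15 \cdot 47 = \left(6 \left(-4\right) \frac{1}{5} - -6\right) 15 \cdot 47 = \left(\left(-24\right) \frac{1}{5} + 6\right) 15 \cdot 47 = \left(- \frac{24}{5} + 6\right) 15 \cdot 47 = \frac{6}{5} \cdot 15 \cdot 47 = 18 \cdot 47 = 846$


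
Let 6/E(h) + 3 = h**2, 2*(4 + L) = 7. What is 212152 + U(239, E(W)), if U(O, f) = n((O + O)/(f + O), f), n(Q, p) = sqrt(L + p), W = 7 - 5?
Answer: 212152 + sqrt(22)/2 ≈ 2.1215e+5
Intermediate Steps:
L = -1/2 (L = -4 + (1/2)*7 = -4 + 7/2 = -1/2 ≈ -0.50000)
W = 2
E(h) = 6/(-3 + h**2)
n(Q, p) = sqrt(-1/2 + p)
U(O, f) = sqrt(-2 + 4*f)/2
212152 + U(239, E(W)) = 212152 + sqrt(-2 + 4*(6/(-3 + 2**2)))/2 = 212152 + sqrt(-2 + 4*(6/(-3 + 4)))/2 = 212152 + sqrt(-2 + 4*(6/1))/2 = 212152 + sqrt(-2 + 4*(6*1))/2 = 212152 + sqrt(-2 + 4*6)/2 = 212152 + sqrt(-2 + 24)/2 = 212152 + sqrt(22)/2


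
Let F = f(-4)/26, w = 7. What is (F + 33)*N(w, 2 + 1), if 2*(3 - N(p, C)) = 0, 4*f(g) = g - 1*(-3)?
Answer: 10293/104 ≈ 98.971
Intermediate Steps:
f(g) = ¾ + g/4 (f(g) = (g - 1*(-3))/4 = (g + 3)/4 = (3 + g)/4 = ¾ + g/4)
F = -1/104 (F = (¾ + (¼)*(-4))/26 = (¾ - 1)*(1/26) = -¼*1/26 = -1/104 ≈ -0.0096154)
N(p, C) = 3 (N(p, C) = 3 - ½*0 = 3 + 0 = 3)
(F + 33)*N(w, 2 + 1) = (-1/104 + 33)*3 = (3431/104)*3 = 10293/104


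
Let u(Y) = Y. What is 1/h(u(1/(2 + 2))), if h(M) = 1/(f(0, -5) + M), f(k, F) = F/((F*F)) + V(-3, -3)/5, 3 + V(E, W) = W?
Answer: -23/20 ≈ -1.1500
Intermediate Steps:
V(E, W) = -3 + W
f(k, F) = -6/5 + 1/F (f(k, F) = F/((F*F)) + (-3 - 3)/5 = F/(F²) - 6*⅕ = F/F² - 6/5 = 1/F - 6/5 = -6/5 + 1/F)
h(M) = 1/(-7/5 + M) (h(M) = 1/((-6/5 + 1/(-5)) + M) = 1/((-6/5 - ⅕) + M) = 1/(-7/5 + M))
1/h(u(1/(2 + 2))) = 1/(5/(-7 + 5/(2 + 2))) = 1/(5/(-7 + 5/4)) = 1/(5/(-23/4)) = 1/(5*(-4/23)) = 1/(-20/23) = -23/20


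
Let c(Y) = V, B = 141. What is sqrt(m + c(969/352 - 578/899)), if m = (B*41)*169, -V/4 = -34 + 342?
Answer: sqrt(975757) ≈ 987.80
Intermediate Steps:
V = -1232 (V = -4*(-34 + 342) = -4*308 = -1232)
c(Y) = -1232
m = 976989 (m = (141*41)*169 = 5781*169 = 976989)
sqrt(m + c(969/352 - 578/899)) = sqrt(976989 - 1232) = sqrt(975757)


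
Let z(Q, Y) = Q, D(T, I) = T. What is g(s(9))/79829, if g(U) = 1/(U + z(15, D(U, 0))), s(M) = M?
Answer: 1/1915896 ≈ 5.2195e-7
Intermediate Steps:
g(U) = 1/(15 + U) (g(U) = 1/(U + 15) = 1/(15 + U))
g(s(9))/79829 = 1/((15 + 9)*79829) = (1/79829)/24 = (1/24)*(1/79829) = 1/1915896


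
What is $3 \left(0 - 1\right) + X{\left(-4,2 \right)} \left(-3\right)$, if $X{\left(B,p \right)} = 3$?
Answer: $-12$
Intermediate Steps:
$3 \left(0 - 1\right) + X{\left(-4,2 \right)} \left(-3\right) = 3 \left(0 - 1\right) + 3 \left(-3\right) = 3 \left(-1\right) - 9 = -3 - 9 = -12$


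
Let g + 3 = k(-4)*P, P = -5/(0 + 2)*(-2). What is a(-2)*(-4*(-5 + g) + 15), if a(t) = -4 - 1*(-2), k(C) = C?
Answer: -254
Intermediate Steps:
P = 5 (P = -5/2*(-2) = 5)
a(t) = -2 (a(t) = -4 + 2 = -2)
g = -23 (g = -3 - 4*5 = -3 - 20 = -23)
a(-2)*(-4*(-5 + g) + 15) = -2*(-4*(-5 - 23) + 15) = -2*(-4*(-28) + 15) = -2*(112 + 15) = -2*127 = -254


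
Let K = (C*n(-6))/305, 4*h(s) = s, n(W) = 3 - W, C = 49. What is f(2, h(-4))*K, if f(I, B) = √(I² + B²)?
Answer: 441*√5/305 ≈ 3.2331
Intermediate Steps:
h(s) = s/4
f(I, B) = √(B² + I²)
K = 441/305 (K = (49*(3 - 1*(-6)))/305 = (49*(3 + 6))*(1/305) = (49*9)*(1/305) = 441*(1/305) = 441/305 ≈ 1.4459)
f(2, h(-4))*K = √(((¼)*(-4))² + 2²)*(441/305) = √((-1)² + 4)*(441/305) = √(1 + 4)*(441/305) = √5*(441/305) = 441*√5/305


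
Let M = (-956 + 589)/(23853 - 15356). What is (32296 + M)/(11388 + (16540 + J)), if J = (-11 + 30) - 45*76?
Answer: 274418745/208405919 ≈ 1.3168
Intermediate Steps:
M = -367/8497 ≈ -0.043192
J = -3401 (J = 19 - 3420 = -3401)
(32296 + M)/(11388 + (16540 + J)) = (32296 - 367/8497)/(11388 + (16540 - 3401)) = 274418745/(8497*(11388 + 13139)) = (274418745/8497)/24527 = (274418745/8497)*(1/24527) = 274418745/208405919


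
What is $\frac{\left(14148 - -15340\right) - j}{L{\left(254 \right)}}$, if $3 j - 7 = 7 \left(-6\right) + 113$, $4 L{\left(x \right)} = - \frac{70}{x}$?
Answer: $- \frac{14966696}{35} \approx -4.2762 \cdot 10^{5}$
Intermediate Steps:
$L{\left(x \right)} = - \frac{35}{2 x}$ ($L{\left(x \right)} = \frac{\left(-70\right) \frac{1}{x}}{4} = - \frac{35}{2 x}$)
$j = 26$ ($j = \frac{7}{3} + \frac{7 \left(-6\right) + 113}{3} = \frac{7}{3} + \frac{-42 + 113}{3} = \frac{7}{3} + \frac{1}{3} \cdot 71 = \frac{7}{3} + \frac{71}{3} = 26$)
$\frac{\left(14148 - -15340\right) - j}{L{\left(254 \right)}} = \frac{\left(14148 - -15340\right) - 26}{\left(- \frac{35}{2}\right) \frac{1}{254}} = \frac{\left(14148 + 15340\right) - 26}{\left(- \frac{35}{2}\right) \frac{1}{254}} = \frac{29488 - 26}{- \frac{35}{508}} = 29462 \left(- \frac{508}{35}\right) = - \frac{14966696}{35}$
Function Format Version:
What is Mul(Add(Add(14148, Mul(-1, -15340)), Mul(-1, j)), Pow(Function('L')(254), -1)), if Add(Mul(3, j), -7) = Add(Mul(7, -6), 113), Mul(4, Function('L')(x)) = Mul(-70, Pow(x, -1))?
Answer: Rational(-14966696, 35) ≈ -4.2762e+5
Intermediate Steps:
Function('L')(x) = Mul(Rational(-35, 2), Pow(x, -1)) (Function('L')(x) = Mul(Rational(1, 4), Mul(-70, Pow(x, -1))) = Mul(Rational(-35, 2), Pow(x, -1)))
j = 26 (j = Add(Rational(7, 3), Mul(Rational(1, 3), Add(Mul(7, -6), 113))) = Add(Rational(7, 3), Mul(Rational(1, 3), Add(-42, 113))) = Add(Rational(7, 3), Mul(Rational(1, 3), 71)) = Add(Rational(7, 3), Rational(71, 3)) = 26)
Mul(Add(Add(14148, Mul(-1, -15340)), Mul(-1, j)), Pow(Function('L')(254), -1)) = Mul(Add(Add(14148, Mul(-1, -15340)), Mul(-1, 26)), Pow(Mul(Rational(-35, 2), Pow(254, -1)), -1)) = Mul(Add(Add(14148, 15340), -26), Pow(Mul(Rational(-35, 2), Rational(1, 254)), -1)) = Mul(Add(29488, -26), Pow(Rational(-35, 508), -1)) = Mul(29462, Rational(-508, 35)) = Rational(-14966696, 35)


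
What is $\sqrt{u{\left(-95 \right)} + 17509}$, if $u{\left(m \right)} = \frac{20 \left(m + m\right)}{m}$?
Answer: $\sqrt{17549} \approx 132.47$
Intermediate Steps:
$u{\left(m \right)} = 40$ ($u{\left(m \right)} = \frac{20 \cdot 2 m}{m} = \frac{40 m}{m} = 40$)
$\sqrt{u{\left(-95 \right)} + 17509} = \sqrt{40 + 17509} = \sqrt{17549}$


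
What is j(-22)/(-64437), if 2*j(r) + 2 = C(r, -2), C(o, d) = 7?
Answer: -5/128874 ≈ -3.8798e-5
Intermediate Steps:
j(r) = 5/2 (j(r) = -1 + (1/2)*7 = -1 + 7/2 = 5/2)
j(-22)/(-64437) = (5/2)/(-64437) = (5/2)*(-1/64437) = -5/128874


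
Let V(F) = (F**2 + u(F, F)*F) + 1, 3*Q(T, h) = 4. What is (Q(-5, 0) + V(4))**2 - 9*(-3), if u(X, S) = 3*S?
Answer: 39844/9 ≈ 4427.1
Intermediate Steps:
Q(T, h) = 4/3 (Q(T, h) = (1/3)*4 = 4/3)
V(F) = 1 + 4*F**2 (V(F) = (F**2 + (3*F)*F) + 1 = (F**2 + 3*F**2) + 1 = 4*F**2 + 1 = 1 + 4*F**2)
(Q(-5, 0) + V(4))**2 - 9*(-3) = (4/3 + (1 + 4*4**2))**2 - 9*(-3) = (4/3 + (1 + 4*16))**2 + 27 = (4/3 + (1 + 64))**2 + 27 = (4/3 + 65)**2 + 27 = (199/3)**2 + 27 = 39601/9 + 27 = 39844/9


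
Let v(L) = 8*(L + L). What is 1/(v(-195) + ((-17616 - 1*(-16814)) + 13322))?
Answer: 1/9400 ≈ 0.00010638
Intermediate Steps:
v(L) = 16*L (v(L) = 8*(2*L) = 16*L)
1/(v(-195) + ((-17616 - 1*(-16814)) + 13322)) = 1/(16*(-195) + ((-17616 - 1*(-16814)) + 13322)) = 1/(-3120 + ((-17616 + 16814) + 13322)) = 1/(-3120 + (-802 + 13322)) = 1/(-3120 + 12520) = 1/9400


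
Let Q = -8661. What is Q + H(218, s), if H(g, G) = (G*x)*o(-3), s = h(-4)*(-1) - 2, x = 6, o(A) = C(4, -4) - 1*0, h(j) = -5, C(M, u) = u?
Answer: -8733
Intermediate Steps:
o(A) = -4 (o(A) = -4 - 1*0 = -4 + 0 = -4)
s = 3 (s = -5*(-1) - 2 = 5 - 2 = 3)
H(g, G) = -24*G (H(g, G) = (G*6)*(-4) = (6*G)*(-4) = -24*G)
Q + H(218, s) = -8661 - 24*3 = -8661 - 72 = -8733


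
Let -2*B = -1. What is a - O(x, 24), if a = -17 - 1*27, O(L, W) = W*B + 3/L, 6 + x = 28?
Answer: -1235/22 ≈ -56.136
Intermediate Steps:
B = 1/2 (B = -1/2*(-1) = 1/2 ≈ 0.50000)
x = 22 (x = -6 + 28 = 22)
O(L, W) = W/2 + 3/L (O(L, W) = W*(1/2) + 3/L = W/2 + 3/L)
a = -44 (a = -17 - 27 = -44)
a - O(x, 24) = -44 - ((1/2)*24 + 3/22) = -44 - (12 + 3*(1/22)) = -44 - (12 + 3/22) = -44 - 1*267/22 = -44 - 267/22 = -1235/22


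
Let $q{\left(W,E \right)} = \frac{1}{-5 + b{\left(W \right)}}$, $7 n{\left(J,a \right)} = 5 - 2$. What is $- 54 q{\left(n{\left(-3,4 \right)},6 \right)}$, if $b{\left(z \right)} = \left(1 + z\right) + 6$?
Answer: $- \frac{378}{17} \approx -22.235$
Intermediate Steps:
$n{\left(J,a \right)} = \frac{3}{7}$ ($n{\left(J,a \right)} = \frac{5 - 2}{7} = \frac{1}{7} \cdot 3 = \frac{3}{7}$)
$b{\left(z \right)} = 7 + z$
$q{\left(W,E \right)} = \frac{1}{2 + W}$ ($q{\left(W,E \right)} = \frac{1}{-5 + \left(7 + W\right)} = \frac{1}{2 + W}$)
$- 54 q{\left(n{\left(-3,4 \right)},6 \right)} = - \frac{54}{2 + \frac{3}{7}} = - \frac{54}{\frac{17}{7}} = \left(-54\right) \frac{7}{17} = - \frac{378}{17}$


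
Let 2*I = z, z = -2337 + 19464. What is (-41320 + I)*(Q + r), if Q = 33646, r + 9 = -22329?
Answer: -370410502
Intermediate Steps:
r = -22338 (r = -9 - 22329 = -22338)
z = 17127
I = 17127/2 (I = (1/2)*17127 = 17127/2 ≈ 8563.5)
(-41320 + I)*(Q + r) = (-41320 + 17127/2)*(33646 - 22338) = -65513/2*11308 = -370410502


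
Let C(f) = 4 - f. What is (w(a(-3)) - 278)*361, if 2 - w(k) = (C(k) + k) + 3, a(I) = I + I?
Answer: -102163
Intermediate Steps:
a(I) = 2*I
w(k) = -5 (w(k) = 2 - (((4 - k) + k) + 3) = 2 - (4 + 3) = 2 - 1*7 = 2 - 7 = -5)
(w(a(-3)) - 278)*361 = (-5 - 278)*361 = -283*361 = -102163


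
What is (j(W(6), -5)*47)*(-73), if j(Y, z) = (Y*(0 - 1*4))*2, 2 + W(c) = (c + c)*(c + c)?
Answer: 3897616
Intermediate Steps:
W(c) = -2 + 4*c² (W(c) = -2 + (c + c)*(c + c) = -2 + (2*c)*(2*c) = -2 + 4*c²)
j(Y, z) = -8*Y (j(Y, z) = (Y*(0 - 4))*2 = (Y*(-4))*2 = -4*Y*2 = -8*Y)
(j(W(6), -5)*47)*(-73) = (-8*(-2 + 4*6²)*47)*(-73) = (-8*(-2 + 4*36)*47)*(-73) = (-8*(-2 + 144)*47)*(-73) = (-8*142*47)*(-73) = -1136*47*(-73) = -53392*(-73) = 3897616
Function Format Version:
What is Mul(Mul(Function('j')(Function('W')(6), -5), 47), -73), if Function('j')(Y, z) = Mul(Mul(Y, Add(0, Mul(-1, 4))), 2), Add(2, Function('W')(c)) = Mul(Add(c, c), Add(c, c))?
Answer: 3897616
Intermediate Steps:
Function('W')(c) = Add(-2, Mul(4, Pow(c, 2))) (Function('W')(c) = Add(-2, Mul(Add(c, c), Add(c, c))) = Add(-2, Mul(Mul(2, c), Mul(2, c))) = Add(-2, Mul(4, Pow(c, 2))))
Function('j')(Y, z) = Mul(-8, Y) (Function('j')(Y, z) = Mul(Mul(Y, Add(0, -4)), 2) = Mul(Mul(Y, -4), 2) = Mul(Mul(-4, Y), 2) = Mul(-8, Y))
Mul(Mul(Function('j')(Function('W')(6), -5), 47), -73) = Mul(Mul(Mul(-8, Add(-2, Mul(4, Pow(6, 2)))), 47), -73) = Mul(Mul(Mul(-8, Add(-2, Mul(4, 36))), 47), -73) = Mul(Mul(Mul(-8, Add(-2, 144)), 47), -73) = Mul(Mul(Mul(-8, 142), 47), -73) = Mul(Mul(-1136, 47), -73) = Mul(-53392, -73) = 3897616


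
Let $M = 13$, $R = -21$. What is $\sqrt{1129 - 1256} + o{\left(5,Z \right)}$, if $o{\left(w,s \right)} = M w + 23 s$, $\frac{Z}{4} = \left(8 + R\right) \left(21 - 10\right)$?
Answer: $-13091 + i \sqrt{127} \approx -13091.0 + 11.269 i$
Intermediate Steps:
$Z = -572$ ($Z = 4 \left(8 - 21\right) \left(21 - 10\right) = 4 \left(\left(-13\right) 11\right) = 4 \left(-143\right) = -572$)
$o{\left(w,s \right)} = 13 w + 23 s$
$\sqrt{1129 - 1256} + o{\left(5,Z \right)} = \sqrt{1129 - 1256} + \left(13 \cdot 5 + 23 \left(-572\right)\right) = \sqrt{-127} + \left(65 - 13156\right) = i \sqrt{127} - 13091 = -13091 + i \sqrt{127}$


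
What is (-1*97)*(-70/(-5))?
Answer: -1358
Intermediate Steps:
(-1*97)*(-70/(-5)) = -(-6790)*(-1)/5 = -97*14 = -1358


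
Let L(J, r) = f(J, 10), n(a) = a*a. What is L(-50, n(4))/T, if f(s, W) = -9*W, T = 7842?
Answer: -15/1307 ≈ -0.011477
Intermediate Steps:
n(a) = a²
L(J, r) = -90 (L(J, r) = -9*10 = -90)
L(-50, n(4))/T = -90/7842 = -90*1/7842 = -15/1307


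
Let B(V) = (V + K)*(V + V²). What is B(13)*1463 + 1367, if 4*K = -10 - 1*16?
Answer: 1732096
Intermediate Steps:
K = -13/2 (K = (-10 - 1*16)/4 = (-10 - 16)/4 = (¼)*(-26) = -13/2 ≈ -6.5000)
B(V) = (-13/2 + V)*(V + V²) (B(V) = (V - 13/2)*(V + V²) = (-13/2 + V)*(V + V²))
B(13)*1463 + 1367 = ((½)*13*(-13 - 11*13 + 2*13²))*1463 + 1367 = ((½)*13*(-13 - 143 + 2*169))*1463 + 1367 = ((½)*13*(-13 - 143 + 338))*1463 + 1367 = ((½)*13*182)*1463 + 1367 = 1183*1463 + 1367 = 1730729 + 1367 = 1732096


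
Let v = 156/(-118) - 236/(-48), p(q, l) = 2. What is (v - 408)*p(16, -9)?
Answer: -286319/354 ≈ -808.81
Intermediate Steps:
v = 2545/708 (v = 156*(-1/118) - 236*(-1/48) = -78/59 + 59/12 = 2545/708 ≈ 3.5946)
(v - 408)*p(16, -9) = (2545/708 - 408)*2 = -286319/708*2 = -286319/354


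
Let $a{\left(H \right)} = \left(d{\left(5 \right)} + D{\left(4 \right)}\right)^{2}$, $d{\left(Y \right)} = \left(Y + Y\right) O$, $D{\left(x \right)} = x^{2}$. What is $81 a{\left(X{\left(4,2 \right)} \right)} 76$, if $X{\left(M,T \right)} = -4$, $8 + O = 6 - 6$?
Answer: $25214976$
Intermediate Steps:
$O = -8$ ($O = -8 + \left(6 - 6\right) = -8 + 0 = -8$)
$d{\left(Y \right)} = - 16 Y$ ($d{\left(Y \right)} = \left(Y + Y\right) \left(-8\right) = 2 Y \left(-8\right) = - 16 Y$)
$a{\left(H \right)} = 4096$ ($a{\left(H \right)} = \left(\left(-16\right) 5 + 4^{2}\right)^{2} = \left(-80 + 16\right)^{2} = \left(-64\right)^{2} = 4096$)
$81 a{\left(X{\left(4,2 \right)} \right)} 76 = 81 \cdot 4096 \cdot 76 = 331776 \cdot 76 = 25214976$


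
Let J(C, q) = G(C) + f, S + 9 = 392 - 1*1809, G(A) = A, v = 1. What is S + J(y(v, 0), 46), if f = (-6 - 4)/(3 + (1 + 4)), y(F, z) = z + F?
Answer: -5705/4 ≈ -1426.3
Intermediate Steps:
y(F, z) = F + z
S = -1426 (S = -9 + (392 - 1*1809) = -9 + (392 - 1809) = -9 - 1417 = -1426)
f = -5/4 (f = -10/(3 + 5) = -10/8 = -10*⅛ = -5/4 ≈ -1.2500)
J(C, q) = -5/4 + C (J(C, q) = C - 5/4 = -5/4 + C)
S + J(y(v, 0), 46) = -1426 + (-5/4 + (1 + 0)) = -1426 + (-5/4 + 1) = -1426 - ¼ = -5705/4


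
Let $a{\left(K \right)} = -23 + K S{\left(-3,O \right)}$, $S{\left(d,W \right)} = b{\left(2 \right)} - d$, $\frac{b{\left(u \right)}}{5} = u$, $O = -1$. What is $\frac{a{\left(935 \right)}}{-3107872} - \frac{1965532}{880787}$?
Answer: $- \frac{456801103}{204342584} \approx -2.2355$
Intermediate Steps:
$b{\left(u \right)} = 5 u$
$S{\left(d,W \right)} = 10 - d$ ($S{\left(d,W \right)} = 5 \cdot 2 - d = 10 - d$)
$a{\left(K \right)} = -23 + 13 K$ ($a{\left(K \right)} = -23 + K \left(10 - -3\right) = -23 + K \left(10 + 3\right) = -23 + K 13 = -23 + 13 K$)
$\frac{a{\left(935 \right)}}{-3107872} - \frac{1965532}{880787} = \frac{-23 + 13 \cdot 935}{-3107872} - \frac{1965532}{880787} = \left(-23 + 12155\right) \left(- \frac{1}{3107872}\right) - \frac{1965532}{880787} = 12132 \left(- \frac{1}{3107872}\right) - \frac{1965532}{880787} = - \frac{3033}{776968} - \frac{1965532}{880787} = - \frac{456801103}{204342584}$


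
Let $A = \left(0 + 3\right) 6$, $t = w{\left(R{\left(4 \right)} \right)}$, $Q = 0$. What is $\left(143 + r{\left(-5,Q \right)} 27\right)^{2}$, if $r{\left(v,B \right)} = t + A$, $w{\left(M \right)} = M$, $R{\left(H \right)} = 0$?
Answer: $395641$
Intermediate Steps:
$t = 0$
$A = 18$ ($A = 3 \cdot 6 = 18$)
$r{\left(v,B \right)} = 18$ ($r{\left(v,B \right)} = 0 + 18 = 18$)
$\left(143 + r{\left(-5,Q \right)} 27\right)^{2} = \left(143 + 18 \cdot 27\right)^{2} = \left(143 + 486\right)^{2} = 629^{2} = 395641$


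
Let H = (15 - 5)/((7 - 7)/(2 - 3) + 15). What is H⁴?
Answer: 16/81 ≈ 0.19753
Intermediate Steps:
H = ⅔ (H = 10/(0/(-1) + 15) = 10/(0*(-1) + 15) = 10/(0 + 15) = 10/15 = 10*(1/15) = ⅔ ≈ 0.66667)
H⁴ = (⅔)⁴ = 16/81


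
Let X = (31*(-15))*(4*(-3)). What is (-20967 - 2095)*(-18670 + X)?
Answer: 301881580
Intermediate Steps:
X = 5580 (X = -465*(-12) = 5580)
(-20967 - 2095)*(-18670 + X) = (-20967 - 2095)*(-18670 + 5580) = -23062*(-13090) = 301881580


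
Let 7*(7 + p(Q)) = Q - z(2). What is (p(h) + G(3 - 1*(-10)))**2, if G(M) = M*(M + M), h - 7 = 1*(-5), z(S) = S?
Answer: 109561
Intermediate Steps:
h = 2 (h = 7 + 1*(-5) = 7 - 5 = 2)
p(Q) = -51/7 + Q/7 (p(Q) = -7 + (Q - 1*2)/7 = -7 + (Q - 2)/7 = -7 + (-2 + Q)/7 = -7 + (-2/7 + Q/7) = -51/7 + Q/7)
G(M) = 2*M**2 (G(M) = M*(2*M) = 2*M**2)
(p(h) + G(3 - 1*(-10)))**2 = ((-51/7 + (1/7)*2) + 2*(3 - 1*(-10))**2)**2 = ((-51/7 + 2/7) + 2*(3 + 10)**2)**2 = (-7 + 2*13**2)**2 = (-7 + 2*169)**2 = (-7 + 338)**2 = 331**2 = 109561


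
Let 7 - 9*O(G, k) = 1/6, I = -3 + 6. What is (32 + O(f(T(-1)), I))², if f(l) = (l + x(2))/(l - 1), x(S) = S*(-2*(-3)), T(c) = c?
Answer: 3129361/2916 ≈ 1073.2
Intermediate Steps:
I = 3
x(S) = 6*S (x(S) = S*6 = 6*S)
f(l) = (12 + l)/(-1 + l) (f(l) = (l + 6*2)/(l - 1) = (l + 12)/(-1 + l) = (12 + l)/(-1 + l))
O(G, k) = 41/54 (O(G, k) = 7/9 - 1/(9*6) = 7/9 - ⅑*⅙ = 7/9 - 1/54 = 41/54)
(32 + O(f(T(-1)), I))² = (32 + 41/54)² = (1769/54)² = 3129361/2916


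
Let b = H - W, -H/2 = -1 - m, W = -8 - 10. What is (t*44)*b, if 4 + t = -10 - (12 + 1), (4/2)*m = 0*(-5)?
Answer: -23760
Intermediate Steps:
m = 0 (m = (0*(-5))/2 = (½)*0 = 0)
W = -18
H = 2 (H = -2*(-1 - 1*0) = -2*(-1 + 0) = -2*(-1) = 2)
b = 20 (b = 2 - 1*(-18) = 2 + 18 = 20)
t = -27 (t = -4 + (-10 - (12 + 1)) = -4 + (-10 - 1*13) = -4 + (-10 - 13) = -4 - 23 = -27)
(t*44)*b = -27*44*20 = -1188*20 = -23760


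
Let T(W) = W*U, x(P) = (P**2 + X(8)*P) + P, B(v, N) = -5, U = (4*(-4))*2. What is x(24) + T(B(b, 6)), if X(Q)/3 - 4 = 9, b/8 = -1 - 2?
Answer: 1696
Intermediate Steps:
b = -24 (b = 8*(-1 - 2) = 8*(-3) = -24)
U = -32 (U = -16*2 = -32)
X(Q) = 39 (X(Q) = 12 + 3*9 = 12 + 27 = 39)
x(P) = P**2 + 40*P (x(P) = (P**2 + 39*P) + P = P**2 + 40*P)
T(W) = -32*W (T(W) = W*(-32) = -32*W)
x(24) + T(B(b, 6)) = 24*(40 + 24) - 32*(-5) = 24*64 + 160 = 1536 + 160 = 1696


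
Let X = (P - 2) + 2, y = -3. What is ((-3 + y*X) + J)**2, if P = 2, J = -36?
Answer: 2025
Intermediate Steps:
X = 2 (X = (2 - 2) + 2 = 0 + 2 = 2)
((-3 + y*X) + J)**2 = ((-3 - 3*2) - 36)**2 = ((-3 - 6) - 36)**2 = (-9 - 36)**2 = (-45)**2 = 2025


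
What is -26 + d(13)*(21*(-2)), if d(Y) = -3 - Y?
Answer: 646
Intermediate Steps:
-26 + d(13)*(21*(-2)) = -26 + (-3 - 1*13)*(21*(-2)) = -26 + (-3 - 13)*(-42) = -26 - 16*(-42) = -26 + 672 = 646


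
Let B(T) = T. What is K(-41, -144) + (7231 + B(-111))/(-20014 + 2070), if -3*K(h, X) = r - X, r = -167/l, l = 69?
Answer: -22096097/464301 ≈ -47.590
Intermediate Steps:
r = -167/69 ≈ -2.4203
K(h, X) = 167/207 + X/3 (K(h, X) = -(-167/69 - X)/3 = 167/207 + X/3)
K(-41, -144) + (7231 + B(-111))/(-20014 + 2070) = (167/207 + (⅓)*(-144)) + (7231 - 111)/(-20014 + 2070) = (167/207 - 48) + 7120/(-17944) = -9769/207 + 7120*(-1/17944) = -9769/207 - 890/2243 = -22096097/464301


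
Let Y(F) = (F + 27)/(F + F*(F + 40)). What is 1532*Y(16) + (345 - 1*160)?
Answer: 58649/228 ≈ 257.23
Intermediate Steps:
Y(F) = (27 + F)/(F + F*(40 + F))
1532*Y(16) + (345 - 1*160) = 1532*((27 + 16)/(16*(41 + 16))) + (345 - 1*160) = 1532*((1/16)*43/57) + (345 - 160) = 1532*((1/16)*(1/57)*43) + 185 = 1532*(43/912) + 185 = 16469/228 + 185 = 58649/228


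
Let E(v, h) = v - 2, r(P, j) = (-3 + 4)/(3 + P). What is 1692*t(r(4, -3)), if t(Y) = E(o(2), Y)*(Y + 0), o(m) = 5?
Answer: 5076/7 ≈ 725.14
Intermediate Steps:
r(P, j) = 1/(3 + P)
E(v, h) = -2 + v
t(Y) = 3*Y (t(Y) = (-2 + 5)*(Y + 0) = 3*Y)
1692*t(r(4, -3)) = 1692*(3/(3 + 4)) = 1692*(3/7) = 5076/7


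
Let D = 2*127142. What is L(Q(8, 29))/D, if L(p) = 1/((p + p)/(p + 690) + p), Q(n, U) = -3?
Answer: -229/175201676 ≈ -1.3071e-6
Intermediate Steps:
D = 254284
L(p) = 1/(p + 2*p/(690 + p)) (L(p) = 1/((2*p)/(690 + p) + p) = 1/(2*p/(690 + p) + p) = 1/(p + 2*p/(690 + p)))
L(Q(8, 29))/D = ((690 - 3)/((-3)*(692 - 3)))/254284 = -⅓*687/689*(1/254284) = -⅓*1/689*687*(1/254284) = -229/689*1/254284 = -229/175201676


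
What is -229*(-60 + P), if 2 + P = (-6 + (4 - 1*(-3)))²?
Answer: 13969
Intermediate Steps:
P = -1 (P = -2 + (-6 + (4 - 1*(-3)))² = -2 + (-6 + (4 + 3))² = -2 + (-6 + 7)² = -2 + 1² = -2 + 1 = -1)
-229*(-60 + P) = -229*(-60 - 1) = -229*(-61) = 13969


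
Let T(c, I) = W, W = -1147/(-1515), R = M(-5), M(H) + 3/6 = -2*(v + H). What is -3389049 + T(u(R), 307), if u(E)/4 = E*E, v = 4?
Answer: -5134408088/1515 ≈ -3.3890e+6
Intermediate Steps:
M(H) = -17/2 - 2*H (M(H) = -½ - 2*(4 + H) = -½ + (-8 - 2*H) = -17/2 - 2*H)
R = 3/2 (R = -17/2 - 2*(-5) = -17/2 + 10 = 3/2 ≈ 1.5000)
W = 1147/1515 (W = -1147*(-1/1515) = 1147/1515 ≈ 0.75710)
u(E) = 4*E² (u(E) = 4*(E*E) = 4*E²)
T(c, I) = 1147/1515
-3389049 + T(u(R), 307) = -3389049 + 1147/1515 = -5134408088/1515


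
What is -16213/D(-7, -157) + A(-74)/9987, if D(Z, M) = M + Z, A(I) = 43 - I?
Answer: 53979473/545956 ≈ 98.871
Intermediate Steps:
-16213/D(-7, -157) + A(-74)/9987 = -16213/(-157 - 7) + (43 - 1*(-74))/9987 = -16213/(-164) + (43 + 74)*(1/9987) = -16213*(-1/164) + 117*(1/9987) = 16213/164 + 39/3329 = 53979473/545956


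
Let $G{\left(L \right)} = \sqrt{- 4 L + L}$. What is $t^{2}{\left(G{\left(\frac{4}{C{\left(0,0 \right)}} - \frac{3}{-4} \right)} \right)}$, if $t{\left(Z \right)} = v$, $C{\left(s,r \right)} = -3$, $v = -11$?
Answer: $121$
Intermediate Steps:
$G{\left(L \right)} = \sqrt{3} \sqrt{- L}$ ($G{\left(L \right)} = \sqrt{- 3 L} = \sqrt{3} \sqrt{- L}$)
$t{\left(Z \right)} = -11$
$t^{2}{\left(G{\left(\frac{4}{C{\left(0,0 \right)}} - \frac{3}{-4} \right)} \right)} = \left(-11\right)^{2} = 121$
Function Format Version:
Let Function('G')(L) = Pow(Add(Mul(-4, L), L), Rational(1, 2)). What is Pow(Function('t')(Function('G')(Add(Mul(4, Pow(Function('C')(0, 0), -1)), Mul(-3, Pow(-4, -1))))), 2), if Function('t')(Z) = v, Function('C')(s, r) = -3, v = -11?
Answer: 121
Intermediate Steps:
Function('G')(L) = Mul(Pow(3, Rational(1, 2)), Pow(Mul(-1, L), Rational(1, 2))) (Function('G')(L) = Pow(Mul(-3, L), Rational(1, 2)) = Mul(Pow(3, Rational(1, 2)), Pow(Mul(-1, L), Rational(1, 2))))
Function('t')(Z) = -11
Pow(Function('t')(Function('G')(Add(Mul(4, Pow(Function('C')(0, 0), -1)), Mul(-3, Pow(-4, -1))))), 2) = Pow(-11, 2) = 121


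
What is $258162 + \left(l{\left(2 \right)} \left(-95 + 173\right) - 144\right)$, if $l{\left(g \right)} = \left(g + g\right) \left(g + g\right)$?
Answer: $259266$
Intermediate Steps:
$l{\left(g \right)} = 4 g^{2}$ ($l{\left(g \right)} = 2 g 2 g = 4 g^{2}$)
$258162 + \left(l{\left(2 \right)} \left(-95 + 173\right) - 144\right) = 258162 - \left(144 - 4 \cdot 2^{2} \left(-95 + 173\right)\right) = 258162 - \left(144 - 4 \cdot 4 \cdot 78\right) = 258162 + \left(16 \cdot 78 - 144\right) = 258162 + \left(1248 - 144\right) = 258162 + 1104 = 259266$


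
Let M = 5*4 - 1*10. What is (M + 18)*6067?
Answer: 169876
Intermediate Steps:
M = 10 (M = 20 - 10 = 10)
(M + 18)*6067 = (10 + 18)*6067 = 28*6067 = 169876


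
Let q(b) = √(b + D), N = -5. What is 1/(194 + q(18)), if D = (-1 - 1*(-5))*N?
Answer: 97/18819 - I*√2/37638 ≈ 0.0051544 - 3.7574e-5*I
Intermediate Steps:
D = -20 (D = (-1 - 1*(-5))*(-5) = (-1 + 5)*(-5) = 4*(-5) = -20)
q(b) = √(-20 + b) (q(b) = √(b - 20) = √(-20 + b))
1/(194 + q(18)) = 1/(194 + √(-20 + 18)) = 1/(194 + √(-2)) = 1/(194 + I*√2)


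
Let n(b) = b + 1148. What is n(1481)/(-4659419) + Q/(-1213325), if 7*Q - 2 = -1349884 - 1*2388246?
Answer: 17395175807657/39573726907225 ≈ 0.43956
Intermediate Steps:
n(b) = 1148 + b
Q = -3738128/7 (Q = 2/7 + (-1349884 - 1*2388246)/7 = 2/7 + (-1349884 - 2388246)/7 = 2/7 + (1/7)*(-3738130) = 2/7 - 3738130/7 = -3738128/7 ≈ -5.3402e+5)
n(1481)/(-4659419) + Q/(-1213325) = (1148 + 1481)/(-4659419) - 3738128/7/(-1213325) = 2629*(-1/4659419) - 3738128/7*(-1/1213325) = -2629/4659419 + 3738128/8493275 = 17395175807657/39573726907225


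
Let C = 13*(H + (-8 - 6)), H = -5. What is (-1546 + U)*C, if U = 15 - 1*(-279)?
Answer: 309244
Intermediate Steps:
C = -247 (C = 13*(-5 + (-8 - 6)) = 13*(-5 - 14) = 13*(-19) = -247)
U = 294 (U = 15 + 279 = 294)
(-1546 + U)*C = (-1546 + 294)*(-247) = -1252*(-247) = 309244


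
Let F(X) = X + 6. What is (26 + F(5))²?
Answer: 1369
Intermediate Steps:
F(X) = 6 + X
(26 + F(5))² = (26 + (6 + 5))² = (26 + 11)² = 37² = 1369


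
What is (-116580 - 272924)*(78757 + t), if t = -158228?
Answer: 30954272384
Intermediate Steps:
(-116580 - 272924)*(78757 + t) = (-116580 - 272924)*(78757 - 158228) = -389504*(-79471) = 30954272384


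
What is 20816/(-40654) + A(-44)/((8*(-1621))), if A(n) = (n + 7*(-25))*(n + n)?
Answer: -65839111/32950067 ≈ -1.9981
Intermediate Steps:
A(n) = 2*n*(-175 + n) (A(n) = (n - 175)*(2*n) = (-175 + n)*(2*n) = 2*n*(-175 + n))
20816/(-40654) + A(-44)/((8*(-1621))) = 20816/(-40654) + (2*(-44)*(-175 - 44))/((8*(-1621))) = 20816*(-1/40654) + (2*(-44)*(-219))/(-12968) = -10408/20327 + 19272*(-1/12968) = -10408/20327 - 2409/1621 = -65839111/32950067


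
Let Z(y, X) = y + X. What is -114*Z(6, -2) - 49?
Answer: -505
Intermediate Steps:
Z(y, X) = X + y
-114*Z(6, -2) - 49 = -114*(-2 + 6) - 49 = -114*4 - 49 = -456 - 49 = -505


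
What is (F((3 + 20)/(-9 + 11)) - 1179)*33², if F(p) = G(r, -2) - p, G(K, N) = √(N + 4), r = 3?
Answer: -2592909/2 + 1089*√2 ≈ -1.2949e+6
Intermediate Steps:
G(K, N) = √(4 + N)
F(p) = √2 - p (F(p) = √(4 - 2) - p = √2 - p)
(F((3 + 20)/(-9 + 11)) - 1179)*33² = ((√2 - (3 + 20)/(-9 + 11)) - 1179)*33² = ((√2 - 23/2) - 1179)*1089 = ((-23/2 + √2) - 1179)*1089 = (-2381/2 + √2)*1089 = -2592909/2 + 1089*√2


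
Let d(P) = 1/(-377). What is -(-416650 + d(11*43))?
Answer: 157077051/377 ≈ 4.1665e+5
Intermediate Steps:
d(P) = -1/377
-(-416650 + d(11*43)) = -(-416650 - 1/377) = -1*(-157077051/377) = 157077051/377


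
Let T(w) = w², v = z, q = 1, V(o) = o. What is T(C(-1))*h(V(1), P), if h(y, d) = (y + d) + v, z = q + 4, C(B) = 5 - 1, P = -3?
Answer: 48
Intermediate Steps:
C(B) = 4
z = 5 (z = 1 + 4 = 5)
v = 5
h(y, d) = 5 + d + y (h(y, d) = (y + d) + 5 = (d + y) + 5 = 5 + d + y)
T(C(-1))*h(V(1), P) = 4²*(5 - 3 + 1) = 16*3 = 48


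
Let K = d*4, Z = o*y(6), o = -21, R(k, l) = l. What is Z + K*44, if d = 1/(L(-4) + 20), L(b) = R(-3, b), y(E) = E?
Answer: -115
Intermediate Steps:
L(b) = b
Z = -126 (Z = -21*6 = -126)
d = 1/16 (d = 1/(-4 + 20) = 1/16 ≈ 0.062500)
K = ¼ (K = (1/16)*4 = ¼ ≈ 0.25000)
Z + K*44 = -126 + (¼)*44 = -126 + 11 = -115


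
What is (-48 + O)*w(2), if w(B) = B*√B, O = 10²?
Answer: 104*√2 ≈ 147.08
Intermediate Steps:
O = 100
w(B) = B^(3/2)
(-48 + O)*w(2) = (-48 + 100)*2^(3/2) = 52*(2*√2) = 104*√2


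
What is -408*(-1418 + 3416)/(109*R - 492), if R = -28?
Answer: 101898/443 ≈ 230.02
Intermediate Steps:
-408*(-1418 + 3416)/(109*R - 492) = -408*(-1418 + 3416)/(109*(-28) - 492) = -815184/(-3052 - 492) = -815184/(-3544) = -815184*(-1)/3544 = -408*(-999/1772) = 101898/443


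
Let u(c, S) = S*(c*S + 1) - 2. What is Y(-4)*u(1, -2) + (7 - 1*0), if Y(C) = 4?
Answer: 7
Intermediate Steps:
u(c, S) = -2 + S*(1 + S*c) (u(c, S) = S*(S*c + 1) - 2 = S*(1 + S*c) - 2 = -2 + S*(1 + S*c))
Y(-4)*u(1, -2) + (7 - 1*0) = 4*(-2 - 2 + 1*(-2)²) + (7 - 1*0) = 4*(-2 - 2 + 1*4) + (7 + 0) = 4*(-2 - 2 + 4) + 7 = 4*0 + 7 = 0 + 7 = 7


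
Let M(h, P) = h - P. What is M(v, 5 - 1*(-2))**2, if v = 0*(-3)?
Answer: 49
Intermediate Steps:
v = 0
M(v, 5 - 1*(-2))**2 = (0 - (5 - 1*(-2)))**2 = (0 - (5 + 2))**2 = (0 - 1*7)**2 = (0 - 7)**2 = (-7)**2 = 49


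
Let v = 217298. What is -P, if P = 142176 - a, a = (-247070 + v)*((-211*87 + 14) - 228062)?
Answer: 7335827484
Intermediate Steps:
a = 7335969660 (a = (-247070 + 217298)*((-211*87 + 14) - 228062) = -29772*((-18357 + 14) - 228062) = -29772*(-18343 - 228062) = -29772*(-246405) = 7335969660)
P = -7335827484 (P = 142176 - 1*7335969660 = 142176 - 7335969660 = -7335827484)
-P = -1*(-7335827484) = 7335827484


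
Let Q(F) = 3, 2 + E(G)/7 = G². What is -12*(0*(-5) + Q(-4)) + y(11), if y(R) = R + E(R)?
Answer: 808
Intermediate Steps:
E(G) = -14 + 7*G²
y(R) = -14 + R + 7*R² (y(R) = R + (-14 + 7*R²) = -14 + R + 7*R²)
-12*(0*(-5) + Q(-4)) + y(11) = -12*(0*(-5) + 3) + (-14 + 11 + 7*11²) = -12*(0 + 3) + (-14 + 11 + 7*121) = -12*3 + (-14 + 11 + 847) = -36 + 844 = 808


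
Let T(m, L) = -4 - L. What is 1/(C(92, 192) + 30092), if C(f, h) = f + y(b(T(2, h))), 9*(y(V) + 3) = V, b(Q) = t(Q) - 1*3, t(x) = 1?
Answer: 9/271627 ≈ 3.3134e-5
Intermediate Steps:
b(Q) = -2 (b(Q) = 1 - 1*3 = 1 - 3 = -2)
y(V) = -3 + V/9
C(f, h) = -29/9 + f (C(f, h) = f + (-3 + (⅑)*(-2)) = f + (-3 - 2/9) = f - 29/9 = -29/9 + f)
1/(C(92, 192) + 30092) = 1/((-29/9 + 92) + 30092) = 1/(799/9 + 30092) = 1/(271627/9) = 9/271627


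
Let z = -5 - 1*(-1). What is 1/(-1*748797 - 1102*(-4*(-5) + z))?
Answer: -1/766429 ≈ -1.3048e-6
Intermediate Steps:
z = -4 (z = -5 + 1 = -4)
1/(-1*748797 - 1102*(-4*(-5) + z)) = 1/(-1*748797 - 1102*(-4*(-5) - 4)) = 1/(-748797 - 1102*(20 - 4)) = 1/(-748797 - 1102*16) = 1/(-748797 - 17632) = 1/(-766429) = -1/766429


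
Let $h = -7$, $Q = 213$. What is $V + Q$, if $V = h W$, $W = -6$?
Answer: $255$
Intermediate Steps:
$V = 42$ ($V = \left(-7\right) \left(-6\right) = 42$)
$V + Q = 42 + 213 = 255$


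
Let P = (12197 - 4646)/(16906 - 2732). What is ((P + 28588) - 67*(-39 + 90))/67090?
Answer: 71356261/190186732 ≈ 0.37519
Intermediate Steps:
P = 7551/14174 ≈ 0.53274
((P + 28588) - 67*(-39 + 90))/67090 = ((7551/14174 + 28588) - 67*(-39 + 90))/67090 = (405213863/14174 - 67*51)*(1/67090) = (405213863/14174 - 3417)*(1/67090) = (356781305/14174)*(1/67090) = 71356261/190186732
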